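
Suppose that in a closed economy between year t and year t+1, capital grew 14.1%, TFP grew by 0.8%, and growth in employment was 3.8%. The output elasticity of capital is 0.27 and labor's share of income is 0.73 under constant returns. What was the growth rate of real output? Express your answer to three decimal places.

Real output growth was 7.381%.

Labor's share = 1 − 0.27 = 0.73.
Capital: 0.27 × 14.1 = 3.807 pp.
Employment: 0.73 × 3.8 = 2.774 pp.
Output growth = 0.8 + 6.581 = 7.381%.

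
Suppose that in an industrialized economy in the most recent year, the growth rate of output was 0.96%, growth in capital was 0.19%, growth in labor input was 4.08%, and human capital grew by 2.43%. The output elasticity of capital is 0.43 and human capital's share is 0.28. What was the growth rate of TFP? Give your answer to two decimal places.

Labor's share = 1 − 0.43 − 0.28 = 0.29.
Capital: 0.43 × 0.19 = 0.0817 pp.
Human capital: 0.28 × 2.43 = 0.6804 pp.
Labor input: 0.29 × 4.08 = 1.1832 pp.
TFP growth = 0.96 − 1.9453 = -0.9853%.

-0.99%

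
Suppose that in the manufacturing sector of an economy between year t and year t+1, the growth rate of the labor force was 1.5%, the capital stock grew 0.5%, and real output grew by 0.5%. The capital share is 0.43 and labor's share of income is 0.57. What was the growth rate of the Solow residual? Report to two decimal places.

Labor's share = 1 − 0.43 = 0.57.
The capital stock: 0.43 × 0.5 = 0.215 pp.
The labor force: 0.57 × 1.5 = 0.855 pp.
TFP growth = 0.5 − 1.07 = -0.57%.

-0.57%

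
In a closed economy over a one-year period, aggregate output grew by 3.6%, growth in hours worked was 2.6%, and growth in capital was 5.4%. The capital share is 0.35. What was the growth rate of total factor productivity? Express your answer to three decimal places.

Total factor productivity grew 0.020%.

Labor's share = 1 − 0.35 = 0.65.
Capital: 0.35 × 5.4 = 1.89 pp.
Hours worked: 0.65 × 2.6 = 1.69 pp.
TFP growth = 3.6 − 3.58 = 0.02%.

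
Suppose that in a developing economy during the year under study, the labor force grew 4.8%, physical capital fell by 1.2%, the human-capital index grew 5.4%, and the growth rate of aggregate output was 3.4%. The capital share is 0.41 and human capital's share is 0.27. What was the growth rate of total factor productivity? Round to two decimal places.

0.90%

Labor's share = 1 − 0.41 − 0.27 = 0.32.
Physical capital: 0.41 × (-1.2) = -0.492 pp.
The human-capital index: 0.27 × 5.4 = 1.458 pp.
The labor force: 0.32 × 4.8 = 1.536 pp.
TFP growth = 3.4 − 2.502 = 0.898%.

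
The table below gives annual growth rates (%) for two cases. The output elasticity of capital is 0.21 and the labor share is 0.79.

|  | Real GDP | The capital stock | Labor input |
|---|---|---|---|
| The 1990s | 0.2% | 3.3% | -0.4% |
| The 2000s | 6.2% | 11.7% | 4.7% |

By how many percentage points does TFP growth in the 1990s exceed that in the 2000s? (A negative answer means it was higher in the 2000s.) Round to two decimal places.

-0.21 percentage points

Labor's share = 1 − 0.21 = 0.79.
The 1990s: TFP = 0.2 − 0.693 + 0.316 = -0.177%.
The 2000s: TFP = 6.2 − 2.457 − 3.713 = 0.03%.
Difference = -0.177 − (0.03) = -0.207 pp.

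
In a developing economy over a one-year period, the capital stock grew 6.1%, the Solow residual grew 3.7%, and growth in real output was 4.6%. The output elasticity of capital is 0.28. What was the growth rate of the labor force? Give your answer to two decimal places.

-1.12%

Labor's share = 1 − 0.28 = 0.72.
gY = gA + 0.28×6.1 + 0.72×g.
0.72×g = 4.6 − 3.7 − 1.708 = -0.808.
g = -0.808 / 0.72 = -1.1222%.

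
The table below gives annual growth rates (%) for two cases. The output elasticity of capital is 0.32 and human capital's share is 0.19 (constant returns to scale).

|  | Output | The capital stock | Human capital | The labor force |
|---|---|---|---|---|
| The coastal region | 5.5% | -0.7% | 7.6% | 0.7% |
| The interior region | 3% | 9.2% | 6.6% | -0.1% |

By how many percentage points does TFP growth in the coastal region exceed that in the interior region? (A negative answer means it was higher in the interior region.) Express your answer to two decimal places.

5.09 percentage points

Labor's share = 1 − 0.32 − 0.19 = 0.49.
The coastal region: TFP = 5.5 + 0.224 − 1.444 − 0.343 = 3.937%.
The interior region: TFP = 3 − 2.944 − 1.254 + 0.049 = -1.149%.
Difference = 3.937 − (-1.149) = 5.086 pp.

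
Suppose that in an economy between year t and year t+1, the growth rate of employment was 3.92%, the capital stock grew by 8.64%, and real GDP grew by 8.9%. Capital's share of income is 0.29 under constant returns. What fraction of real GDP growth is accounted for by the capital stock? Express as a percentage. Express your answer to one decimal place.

The capital stock contributed 0.29 × 8.64 = 2.5056 pp.
Share of growth = 2.5056 / 8.9 × 100 = 28.153%.

28.2%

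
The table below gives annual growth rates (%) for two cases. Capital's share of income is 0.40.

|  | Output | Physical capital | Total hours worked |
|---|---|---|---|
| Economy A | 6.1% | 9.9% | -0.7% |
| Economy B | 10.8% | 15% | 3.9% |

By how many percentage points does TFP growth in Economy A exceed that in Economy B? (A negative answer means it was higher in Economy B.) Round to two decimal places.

0.10 percentage points

Labor's share = 1 − 0.4 = 0.6.
Economy A: TFP = 6.1 − 3.96 + 0.42 = 2.56%.
Economy B: TFP = 10.8 − 6 − 2.34 = 2.46%.
Difference = 2.56 − (2.46) = 0.1 pp.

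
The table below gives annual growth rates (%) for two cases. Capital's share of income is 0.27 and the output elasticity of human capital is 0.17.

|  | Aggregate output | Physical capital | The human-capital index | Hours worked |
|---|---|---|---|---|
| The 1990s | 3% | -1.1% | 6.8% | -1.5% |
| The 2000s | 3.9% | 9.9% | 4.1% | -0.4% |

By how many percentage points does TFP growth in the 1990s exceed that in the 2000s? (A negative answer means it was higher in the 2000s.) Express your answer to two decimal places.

Labor's share = 1 − 0.27 − 0.17 = 0.56.
The 1990s: TFP = 3 + 0.297 − 1.156 + 0.84 = 2.981%.
The 2000s: TFP = 3.9 − 2.673 − 0.697 + 0.224 = 0.754%.
Difference = 2.981 − (0.754) = 2.227 pp.

2.23 percentage points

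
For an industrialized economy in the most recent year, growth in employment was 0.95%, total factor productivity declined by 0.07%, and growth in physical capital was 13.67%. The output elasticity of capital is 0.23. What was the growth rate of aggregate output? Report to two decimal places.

Labor's share = 1 − 0.23 = 0.77.
Physical capital: 0.23 × 13.67 = 3.1441 pp.
Employment: 0.77 × 0.95 = 0.7315 pp.
Output growth = -0.07 + 3.8756 = 3.8056%.

3.81%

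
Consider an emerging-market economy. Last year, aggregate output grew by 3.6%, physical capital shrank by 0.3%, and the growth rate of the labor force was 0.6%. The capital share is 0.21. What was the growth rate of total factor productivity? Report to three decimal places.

Total factor productivity grew 3.189%.

Labor's share = 1 − 0.21 = 0.79.
Physical capital: 0.21 × (-0.3) = -0.063 pp.
The labor force: 0.79 × 0.6 = 0.474 pp.
TFP growth = 3.6 − 0.411 = 3.189%.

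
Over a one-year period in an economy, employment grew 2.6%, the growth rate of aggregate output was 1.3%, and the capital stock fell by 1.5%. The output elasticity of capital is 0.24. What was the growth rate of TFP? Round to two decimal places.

Labor's share = 1 − 0.24 = 0.76.
The capital stock: 0.24 × (-1.5) = -0.36 pp.
Employment: 0.76 × 2.6 = 1.976 pp.
TFP growth = 1.3 − 1.616 = -0.316%.

-0.32%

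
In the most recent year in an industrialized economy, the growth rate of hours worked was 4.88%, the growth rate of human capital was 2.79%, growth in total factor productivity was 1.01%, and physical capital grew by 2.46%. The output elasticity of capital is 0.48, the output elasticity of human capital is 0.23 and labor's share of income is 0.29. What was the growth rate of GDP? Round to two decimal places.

Labor's share = 1 − 0.48 − 0.23 = 0.29.
Physical capital: 0.48 × 2.46 = 1.1808 pp.
Human capital: 0.23 × 2.79 = 0.6417 pp.
Hours worked: 0.29 × 4.88 = 1.4152 pp.
Output growth = 1.01 + 3.2377 = 4.2477%.

4.25%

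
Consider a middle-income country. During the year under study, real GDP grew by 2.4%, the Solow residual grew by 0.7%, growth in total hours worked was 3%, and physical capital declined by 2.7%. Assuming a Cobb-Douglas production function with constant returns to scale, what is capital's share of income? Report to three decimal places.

Capital's share of income is 0.228.

gY = gA + α·gK + (1−α)·gL, so gY − gA − gL = α(gK − gL).
2.4 − 0.7 − 3 = α × (-2.7 − 3).
-1.3 = -5.7 α, so α = 0.22807.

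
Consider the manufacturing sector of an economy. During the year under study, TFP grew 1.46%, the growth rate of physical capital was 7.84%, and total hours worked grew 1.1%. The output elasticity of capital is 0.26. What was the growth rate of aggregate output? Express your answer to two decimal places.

Labor's share = 1 − 0.26 = 0.74.
Physical capital: 0.26 × 7.84 = 2.0384 pp.
Total hours worked: 0.74 × 1.1 = 0.814 pp.
Output growth = 1.46 + 2.8524 = 4.3124%.

4.31%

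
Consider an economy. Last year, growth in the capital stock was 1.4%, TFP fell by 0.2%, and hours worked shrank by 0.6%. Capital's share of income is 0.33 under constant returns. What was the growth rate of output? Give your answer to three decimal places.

Labor's share = 1 − 0.33 = 0.67.
The capital stock: 0.33 × 1.4 = 0.462 pp.
Hours worked: 0.67 × (-0.6) = -0.402 pp.
Output growth = -0.2 + 0.06 = -0.14%.

-0.140%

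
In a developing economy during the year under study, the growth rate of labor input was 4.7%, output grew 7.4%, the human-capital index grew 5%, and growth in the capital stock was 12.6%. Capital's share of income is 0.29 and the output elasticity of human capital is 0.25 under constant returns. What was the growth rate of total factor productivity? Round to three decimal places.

Labor's share = 1 − 0.29 − 0.25 = 0.46.
The capital stock: 0.29 × 12.6 = 3.654 pp.
The human-capital index: 0.25 × 5 = 1.25 pp.
Labor input: 0.46 × 4.7 = 2.162 pp.
TFP growth = 7.4 − 7.066 = 0.334%.

Total factor productivity growth was 0.334%.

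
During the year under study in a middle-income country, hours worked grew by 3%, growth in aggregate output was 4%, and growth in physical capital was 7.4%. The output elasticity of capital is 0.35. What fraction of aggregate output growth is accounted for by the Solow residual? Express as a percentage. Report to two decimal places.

-13.50%

Labor's share = 1 − 0.35 = 0.65.
Physical capital: 0.35 × 7.4 = 2.59 pp.
Hours worked: 0.65 × 3 = 1.95 pp.
TFP growth = 4 − 4.54 = -0.54%.
TFP share of growth = -0.54 / 4 × 100 = -13.5%.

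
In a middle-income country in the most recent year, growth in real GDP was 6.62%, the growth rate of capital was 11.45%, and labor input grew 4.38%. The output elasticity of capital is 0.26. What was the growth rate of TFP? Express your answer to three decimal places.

Labor's share = 1 − 0.26 = 0.74.
Capital: 0.26 × 11.45 = 2.977 pp.
Labor input: 0.74 × 4.38 = 3.2412 pp.
TFP growth = 6.62 − 6.2182 = 0.4018%.

0.402%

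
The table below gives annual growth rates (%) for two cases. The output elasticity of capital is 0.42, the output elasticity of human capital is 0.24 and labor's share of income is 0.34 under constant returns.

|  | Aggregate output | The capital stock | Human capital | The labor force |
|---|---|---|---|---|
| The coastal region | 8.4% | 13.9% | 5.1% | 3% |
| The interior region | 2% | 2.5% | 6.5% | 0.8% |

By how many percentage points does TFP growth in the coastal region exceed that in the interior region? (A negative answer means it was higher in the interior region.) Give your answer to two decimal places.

Labor's share = 1 − 0.42 − 0.24 = 0.34.
The coastal region: TFP = 8.4 − 5.838 − 1.224 − 1.02 = 0.318%.
The interior region: TFP = 2 − 1.05 − 1.56 − 0.272 = -0.882%.
Difference = 0.318 − (-0.882) = 1.2 pp.

1.20 percentage points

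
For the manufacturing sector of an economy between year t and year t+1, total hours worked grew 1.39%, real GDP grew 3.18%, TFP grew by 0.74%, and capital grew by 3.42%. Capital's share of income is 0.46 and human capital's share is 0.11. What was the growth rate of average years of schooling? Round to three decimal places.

Labor's share = 1 − 0.46 − 0.11 = 0.43.
gY = gA + 0.46×3.42 + 0.43×1.39 + 0.11×g.
0.11×g = 3.18 − 0.74 − 2.1709 = 0.2691.
g = 0.2691 / 0.11 = 2.44636%.

2.446%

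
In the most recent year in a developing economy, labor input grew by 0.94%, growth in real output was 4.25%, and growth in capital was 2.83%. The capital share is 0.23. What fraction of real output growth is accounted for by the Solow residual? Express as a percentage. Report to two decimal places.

The Solow residual accounted for 67.65% of growth.

Labor's share = 1 − 0.23 = 0.77.
Capital: 0.23 × 2.83 = 0.6509 pp.
Labor input: 0.77 × 0.94 = 0.7238 pp.
TFP growth = 4.25 − 1.3747 = 2.8753%.
TFP share of growth = 2.8753 / 4.25 × 100 = 67.6541%.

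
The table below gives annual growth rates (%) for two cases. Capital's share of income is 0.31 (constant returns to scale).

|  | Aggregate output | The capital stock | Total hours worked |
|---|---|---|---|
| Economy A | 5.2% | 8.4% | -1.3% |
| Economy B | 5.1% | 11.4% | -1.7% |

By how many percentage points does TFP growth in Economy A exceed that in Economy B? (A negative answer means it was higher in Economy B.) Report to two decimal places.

0.75 percentage points

Labor's share = 1 − 0.31 = 0.69.
Economy A: TFP = 5.2 − 2.604 + 0.897 = 3.493%.
Economy B: TFP = 5.1 − 3.534 + 1.173 = 2.739%.
Difference = 3.493 − (2.739) = 0.754 pp.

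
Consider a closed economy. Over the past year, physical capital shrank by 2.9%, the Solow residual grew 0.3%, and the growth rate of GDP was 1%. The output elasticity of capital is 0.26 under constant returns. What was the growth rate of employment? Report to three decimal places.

1.965%

Labor's share = 1 − 0.26 = 0.74.
gY = gA + 0.26×(-2.9) + 0.74×g.
0.74×g = 1 − 0.3 + 0.754 = 1.454.
g = 1.454 / 0.74 = 1.96486%.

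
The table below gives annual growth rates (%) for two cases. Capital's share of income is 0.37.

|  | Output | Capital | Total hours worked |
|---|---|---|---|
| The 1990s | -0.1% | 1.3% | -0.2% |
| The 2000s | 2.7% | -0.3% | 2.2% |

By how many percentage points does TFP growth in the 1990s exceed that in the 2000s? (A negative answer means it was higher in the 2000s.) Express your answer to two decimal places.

-1.88 percentage points

Labor's share = 1 − 0.37 = 0.63.
The 1990s: TFP = -0.1 − 0.481 + 0.126 = -0.455%.
The 2000s: TFP = 2.7 + 0.111 − 1.386 = 1.425%.
Difference = -0.455 − (1.425) = -1.88 pp.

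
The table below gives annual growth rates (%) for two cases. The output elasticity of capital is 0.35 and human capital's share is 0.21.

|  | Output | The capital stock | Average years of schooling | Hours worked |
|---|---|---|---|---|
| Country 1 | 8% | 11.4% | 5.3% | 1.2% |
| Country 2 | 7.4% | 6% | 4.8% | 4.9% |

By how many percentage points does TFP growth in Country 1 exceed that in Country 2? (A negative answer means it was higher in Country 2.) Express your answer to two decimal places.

Labor's share = 1 − 0.35 − 0.21 = 0.44.
Country 1: TFP = 8 − 3.99 − 1.113 − 0.528 = 2.369%.
Country 2: TFP = 7.4 − 2.1 − 1.008 − 2.156 = 2.136%.
Difference = 2.369 − (2.136) = 0.233 pp.

0.23 percentage points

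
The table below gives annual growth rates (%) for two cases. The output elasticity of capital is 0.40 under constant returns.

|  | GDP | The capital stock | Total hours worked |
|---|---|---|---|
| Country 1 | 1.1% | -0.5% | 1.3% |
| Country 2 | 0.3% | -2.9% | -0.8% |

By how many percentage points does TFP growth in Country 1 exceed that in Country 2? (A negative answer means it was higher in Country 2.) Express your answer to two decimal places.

Labor's share = 1 − 0.4 = 0.6.
Country 1: TFP = 1.1 + 0.2 − 0.78 = 0.52%.
Country 2: TFP = 0.3 + 1.16 + 0.48 = 1.94%.
Difference = 0.52 − (1.94) = -1.42 pp.

-1.42 percentage points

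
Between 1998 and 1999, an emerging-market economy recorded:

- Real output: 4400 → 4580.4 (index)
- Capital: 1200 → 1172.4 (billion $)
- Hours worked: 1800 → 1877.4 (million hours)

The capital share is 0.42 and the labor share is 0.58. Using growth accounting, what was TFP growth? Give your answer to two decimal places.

Real output growth = (4580.4 − 4400) / 4400 = 4.1%.
Capital growth = (1172.4 − 1200) / 1200 = -2.3%.
Hours worked growth = (1877.4 − 1800) / 1800 = 4.3%.
Labor's share = 1 − 0.42 = 0.58.
Capital: 0.42 × (-2.3) = -0.966 pp.
Hours worked: 0.58 × 4.3 = 2.494 pp.
TFP growth = 4.1 − 1.528 = 2.572%.

TFP growth was 2.57%.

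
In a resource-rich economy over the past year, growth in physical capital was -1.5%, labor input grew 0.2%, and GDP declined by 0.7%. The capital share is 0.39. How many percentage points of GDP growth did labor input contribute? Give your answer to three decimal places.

0.122 pp

Labor's share = 1 − 0.39 = 0.61.
Contribution = share × growth = 0.61 × 0.2 = 0.122 pp.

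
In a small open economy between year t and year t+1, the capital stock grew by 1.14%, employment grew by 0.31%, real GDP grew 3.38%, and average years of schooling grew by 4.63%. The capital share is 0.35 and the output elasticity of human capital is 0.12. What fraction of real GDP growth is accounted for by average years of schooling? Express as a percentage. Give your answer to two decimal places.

16.44%

Average years of schooling contributed 0.12 × 4.63 = 0.5556 pp.
Share of growth = 0.5556 / 3.38 × 100 = 16.4379%.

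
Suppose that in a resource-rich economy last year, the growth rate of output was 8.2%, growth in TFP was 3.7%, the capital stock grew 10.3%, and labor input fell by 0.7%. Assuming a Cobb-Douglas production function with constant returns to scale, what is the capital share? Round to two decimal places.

The capital share is 0.47.

gY = gA + α·gK + (1−α)·gL, so gY − gA − gL = α(gK − gL).
8.2 − 3.7 + 0.7 = α × (10.3 − (-0.7)).
5.2 = 11 α, so α = 0.4727.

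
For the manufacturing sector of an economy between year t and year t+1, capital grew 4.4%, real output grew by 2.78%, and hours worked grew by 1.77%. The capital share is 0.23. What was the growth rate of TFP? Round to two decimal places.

0.41%

Labor's share = 1 − 0.23 = 0.77.
Capital: 0.23 × 4.4 = 1.012 pp.
Hours worked: 0.77 × 1.77 = 1.3629 pp.
TFP growth = 2.78 − 2.3749 = 0.4051%.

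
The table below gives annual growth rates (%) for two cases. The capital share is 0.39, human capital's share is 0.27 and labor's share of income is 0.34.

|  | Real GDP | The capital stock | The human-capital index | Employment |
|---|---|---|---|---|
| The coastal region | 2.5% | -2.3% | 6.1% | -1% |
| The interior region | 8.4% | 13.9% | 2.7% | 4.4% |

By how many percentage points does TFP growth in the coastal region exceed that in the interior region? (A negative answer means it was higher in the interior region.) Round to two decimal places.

Labor's share = 1 − 0.39 − 0.27 = 0.34.
The coastal region: TFP = 2.5 + 0.897 − 1.647 + 0.34 = 2.09%.
The interior region: TFP = 8.4 − 5.421 − 0.729 − 1.496 = 0.754%.
Difference = 2.09 − (0.754) = 1.336 pp.

1.34 percentage points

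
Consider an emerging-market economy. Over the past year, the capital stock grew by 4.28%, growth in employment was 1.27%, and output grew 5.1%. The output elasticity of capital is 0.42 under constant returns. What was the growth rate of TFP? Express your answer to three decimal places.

TFP growth was 2.566%.

Labor's share = 1 − 0.42 = 0.58.
The capital stock: 0.42 × 4.28 = 1.7976 pp.
Employment: 0.58 × 1.27 = 0.7366 pp.
TFP growth = 5.1 − 2.5342 = 2.5658%.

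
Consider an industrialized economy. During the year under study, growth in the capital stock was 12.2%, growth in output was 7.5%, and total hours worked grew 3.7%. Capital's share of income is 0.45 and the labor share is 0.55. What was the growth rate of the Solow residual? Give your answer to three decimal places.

-0.025%

Labor's share = 1 − 0.45 = 0.55.
The capital stock: 0.45 × 12.2 = 5.49 pp.
Total hours worked: 0.55 × 3.7 = 2.035 pp.
TFP growth = 7.5 − 7.525 = -0.025%.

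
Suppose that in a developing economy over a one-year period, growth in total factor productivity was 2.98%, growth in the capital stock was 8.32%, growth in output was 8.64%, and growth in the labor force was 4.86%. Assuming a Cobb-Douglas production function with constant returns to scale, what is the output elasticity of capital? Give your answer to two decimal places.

gY = gA + α·gK + (1−α)·gL, so gY − gA − gL = α(gK − gL).
8.64 − 2.98 − 4.86 = α × (8.32 − 4.86).
0.8 = 3.46 α, so α = 0.2312.

0.23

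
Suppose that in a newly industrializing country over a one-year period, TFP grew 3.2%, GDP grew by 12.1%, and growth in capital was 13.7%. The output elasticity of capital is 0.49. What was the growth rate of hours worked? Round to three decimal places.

4.288%

Labor's share = 1 − 0.49 = 0.51.
gY = gA + 0.49×13.7 + 0.51×g.
0.51×g = 12.1 − 3.2 − 6.713 = 2.187.
g = 2.187 / 0.51 = 4.28824%.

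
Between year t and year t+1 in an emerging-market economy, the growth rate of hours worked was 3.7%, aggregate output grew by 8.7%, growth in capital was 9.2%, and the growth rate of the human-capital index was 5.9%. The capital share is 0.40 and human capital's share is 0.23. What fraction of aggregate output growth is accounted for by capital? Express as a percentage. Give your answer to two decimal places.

Capital accounted for 42.30% of growth.

Capital contributed 0.4 × 9.2 = 3.68 pp.
Share of growth = 3.68 / 8.7 × 100 = 42.2989%.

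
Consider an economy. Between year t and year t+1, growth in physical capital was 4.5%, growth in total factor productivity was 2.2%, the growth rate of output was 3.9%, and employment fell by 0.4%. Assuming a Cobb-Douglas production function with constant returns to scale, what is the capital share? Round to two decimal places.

gY = gA + α·gK + (1−α)·gL, so gY − gA − gL = α(gK − gL).
3.9 − 2.2 + 0.4 = α × (4.5 − (-0.4)).
2.1 = 4.9 α, so α = 0.4286.

0.43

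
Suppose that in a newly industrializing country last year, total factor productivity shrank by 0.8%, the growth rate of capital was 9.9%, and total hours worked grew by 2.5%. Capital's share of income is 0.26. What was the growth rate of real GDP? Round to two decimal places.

Real GDP growth was 3.62%.

Labor's share = 1 − 0.26 = 0.74.
Capital: 0.26 × 9.9 = 2.574 pp.
Total hours worked: 0.74 × 2.5 = 1.85 pp.
Output growth = -0.8 + 4.424 = 3.624%.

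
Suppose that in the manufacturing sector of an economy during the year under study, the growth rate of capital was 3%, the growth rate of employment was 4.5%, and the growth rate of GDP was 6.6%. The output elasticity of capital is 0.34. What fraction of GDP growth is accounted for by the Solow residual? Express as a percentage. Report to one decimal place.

39.5%

Labor's share = 1 − 0.34 = 0.66.
Capital: 0.34 × 3 = 1.02 pp.
Employment: 0.66 × 4.5 = 2.97 pp.
TFP growth = 6.6 − 3.99 = 2.61%.
TFP share of growth = 2.61 / 6.6 × 100 = 39.545%.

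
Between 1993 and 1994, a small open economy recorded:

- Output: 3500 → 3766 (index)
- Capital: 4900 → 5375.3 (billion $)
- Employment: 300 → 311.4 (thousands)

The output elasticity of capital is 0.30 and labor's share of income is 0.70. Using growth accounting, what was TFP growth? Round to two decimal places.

Output growth = (3766 − 3500) / 3500 = 7.6%.
Capital growth = (5375.3 − 4900) / 4900 = 9.7%.
Employment growth = (311.4 − 300) / 300 = 3.8%.
Labor's share = 1 − 0.3 = 0.7.
Capital: 0.3 × 9.7 = 2.91 pp.
Employment: 0.7 × 3.8 = 2.66 pp.
TFP growth = 7.6 − 5.57 = 2.03%.

TFP growth was 2.03%.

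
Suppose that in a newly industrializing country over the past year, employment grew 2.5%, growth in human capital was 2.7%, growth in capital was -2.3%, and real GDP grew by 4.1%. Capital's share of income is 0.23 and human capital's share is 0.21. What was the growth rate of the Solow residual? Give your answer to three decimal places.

The Solow residual growth was 2.662%.

Labor's share = 1 − 0.23 − 0.21 = 0.56.
Capital: 0.23 × (-2.3) = -0.529 pp.
Human capital: 0.21 × 2.7 = 0.567 pp.
Employment: 0.56 × 2.5 = 1.4 pp.
TFP growth = 4.1 − 1.438 = 2.662%.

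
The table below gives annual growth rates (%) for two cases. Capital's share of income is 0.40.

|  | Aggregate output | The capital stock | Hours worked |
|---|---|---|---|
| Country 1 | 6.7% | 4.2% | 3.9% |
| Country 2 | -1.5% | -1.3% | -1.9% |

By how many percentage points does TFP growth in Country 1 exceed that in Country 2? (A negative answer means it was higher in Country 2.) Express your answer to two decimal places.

2.52 percentage points

Labor's share = 1 − 0.4 = 0.6.
Country 1: TFP = 6.7 − 1.68 − 2.34 = 2.68%.
Country 2: TFP = -1.5 + 0.52 + 1.14 = 0.16%.
Difference = 2.68 − (0.16) = 2.52 pp.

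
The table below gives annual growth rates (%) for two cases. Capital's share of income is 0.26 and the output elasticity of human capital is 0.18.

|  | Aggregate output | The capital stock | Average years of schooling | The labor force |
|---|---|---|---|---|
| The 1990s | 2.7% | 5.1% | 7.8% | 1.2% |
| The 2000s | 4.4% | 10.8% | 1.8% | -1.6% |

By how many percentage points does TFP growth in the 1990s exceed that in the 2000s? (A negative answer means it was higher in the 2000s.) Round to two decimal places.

-2.87 percentage points

Labor's share = 1 − 0.26 − 0.18 = 0.56.
The 1990s: TFP = 2.7 − 1.326 − 1.404 − 0.672 = -0.702%.
The 2000s: TFP = 4.4 − 2.808 − 0.324 + 0.896 = 2.164%.
Difference = -0.702 − (2.164) = -2.866 pp.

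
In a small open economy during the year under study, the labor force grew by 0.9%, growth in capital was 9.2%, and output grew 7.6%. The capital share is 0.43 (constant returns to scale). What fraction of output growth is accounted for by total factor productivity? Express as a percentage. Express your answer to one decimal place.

41.2%

Labor's share = 1 − 0.43 = 0.57.
Capital: 0.43 × 9.2 = 3.956 pp.
The labor force: 0.57 × 0.9 = 0.513 pp.
TFP growth = 7.6 − 4.469 = 3.131%.
TFP share of growth = 3.131 / 7.6 × 100 = 41.197%.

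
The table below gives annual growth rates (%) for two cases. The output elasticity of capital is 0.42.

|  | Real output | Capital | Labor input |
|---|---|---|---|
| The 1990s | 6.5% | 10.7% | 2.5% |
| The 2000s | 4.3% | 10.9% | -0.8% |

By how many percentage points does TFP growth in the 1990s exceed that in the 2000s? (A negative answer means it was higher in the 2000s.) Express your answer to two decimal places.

0.37 percentage points

Labor's share = 1 − 0.42 = 0.58.
The 1990s: TFP = 6.5 − 4.494 − 1.45 = 0.556%.
The 2000s: TFP = 4.3 − 4.578 + 0.464 = 0.186%.
Difference = 0.556 − (0.186) = 0.37 pp.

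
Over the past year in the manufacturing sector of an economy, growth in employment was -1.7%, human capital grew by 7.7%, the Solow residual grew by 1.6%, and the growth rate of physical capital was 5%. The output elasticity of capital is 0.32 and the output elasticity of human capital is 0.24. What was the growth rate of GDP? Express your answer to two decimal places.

4.30%

Labor's share = 1 − 0.32 − 0.24 = 0.44.
Physical capital: 0.32 × 5 = 1.6 pp.
Human capital: 0.24 × 7.7 = 1.848 pp.
Employment: 0.44 × (-1.7) = -0.748 pp.
Output growth = 1.6 + 2.7 = 4.3%.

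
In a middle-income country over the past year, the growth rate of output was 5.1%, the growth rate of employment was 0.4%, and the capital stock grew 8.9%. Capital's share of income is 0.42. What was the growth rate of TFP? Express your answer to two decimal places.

Labor's share = 1 − 0.42 = 0.58.
The capital stock: 0.42 × 8.9 = 3.738 pp.
Employment: 0.58 × 0.4 = 0.232 pp.
TFP growth = 5.1 − 3.97 = 1.13%.

1.13%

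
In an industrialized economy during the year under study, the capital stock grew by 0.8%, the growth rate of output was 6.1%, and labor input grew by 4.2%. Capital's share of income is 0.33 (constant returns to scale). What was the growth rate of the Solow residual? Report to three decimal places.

3.022%

Labor's share = 1 − 0.33 = 0.67.
The capital stock: 0.33 × 0.8 = 0.264 pp.
Labor input: 0.67 × 4.2 = 2.814 pp.
TFP growth = 6.1 − 3.078 = 3.022%.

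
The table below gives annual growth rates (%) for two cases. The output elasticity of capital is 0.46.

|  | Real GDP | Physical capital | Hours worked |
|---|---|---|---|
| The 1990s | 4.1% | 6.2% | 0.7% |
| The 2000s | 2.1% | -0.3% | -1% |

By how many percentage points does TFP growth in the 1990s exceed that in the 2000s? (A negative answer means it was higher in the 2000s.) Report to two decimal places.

Labor's share = 1 − 0.46 = 0.54.
The 1990s: TFP = 4.1 − 2.852 − 0.378 = 0.87%.
The 2000s: TFP = 2.1 + 0.138 + 0.54 = 2.778%.
Difference = 0.87 − (2.778) = -1.908 pp.

-1.91 percentage points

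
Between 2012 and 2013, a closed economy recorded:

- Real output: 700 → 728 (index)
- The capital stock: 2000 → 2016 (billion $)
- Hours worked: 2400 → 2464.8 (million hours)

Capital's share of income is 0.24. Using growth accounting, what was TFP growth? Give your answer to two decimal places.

Real output growth = (728 − 700) / 700 = 4%.
The capital stock growth = (2016 − 2000) / 2000 = 0.8%.
Hours worked growth = (2464.8 − 2400) / 2400 = 2.7%.
Labor's share = 1 − 0.24 = 0.76.
The capital stock: 0.24 × 0.8 = 0.192 pp.
Hours worked: 0.76 × 2.7 = 2.052 pp.
TFP growth = 4 − 2.244 = 1.756%.

TFP grew 1.76%.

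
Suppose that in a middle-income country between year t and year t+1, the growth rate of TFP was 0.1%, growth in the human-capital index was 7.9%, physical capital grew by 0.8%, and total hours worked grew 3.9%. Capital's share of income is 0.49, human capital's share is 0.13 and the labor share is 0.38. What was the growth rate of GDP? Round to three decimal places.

Labor's share = 1 − 0.49 − 0.13 = 0.38.
Physical capital: 0.49 × 0.8 = 0.392 pp.
The human-capital index: 0.13 × 7.9 = 1.027 pp.
Total hours worked: 0.38 × 3.9 = 1.482 pp.
Output growth = 0.1 + 2.901 = 3.001%.

3.001%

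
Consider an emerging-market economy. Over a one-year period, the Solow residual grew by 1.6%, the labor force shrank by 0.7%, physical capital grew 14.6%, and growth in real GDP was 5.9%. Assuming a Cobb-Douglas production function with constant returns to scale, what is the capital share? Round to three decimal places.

α = 0.327

gY = gA + α·gK + (1−α)·gL, so gY − gA − gL = α(gK − gL).
5.9 − 1.6 + 0.7 = α × (14.6 − (-0.7)).
5 = 15.3 α, so α = 0.3268.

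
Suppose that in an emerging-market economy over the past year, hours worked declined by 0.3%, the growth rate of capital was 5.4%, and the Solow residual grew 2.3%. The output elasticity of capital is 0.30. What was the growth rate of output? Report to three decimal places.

Labor's share = 1 − 0.3 = 0.7.
Capital: 0.3 × 5.4 = 1.62 pp.
Hours worked: 0.7 × (-0.3) = -0.21 pp.
Output growth = 2.3 + 1.41 = 3.71%.

Output grew 3.710%.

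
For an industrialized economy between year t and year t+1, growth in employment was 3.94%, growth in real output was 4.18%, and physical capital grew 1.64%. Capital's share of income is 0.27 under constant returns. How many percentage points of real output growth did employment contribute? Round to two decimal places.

Labor's share = 1 − 0.27 = 0.73.
Contribution = share × growth = 0.73 × 3.94 = 2.8762 pp.

2.88 percentage points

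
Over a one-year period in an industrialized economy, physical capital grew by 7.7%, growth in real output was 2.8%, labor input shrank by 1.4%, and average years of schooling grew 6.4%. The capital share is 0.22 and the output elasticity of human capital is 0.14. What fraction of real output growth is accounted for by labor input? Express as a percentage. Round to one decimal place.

-32.0%

Labor's share = 1 − 0.22 − 0.14 = 0.64.
Labor input contributed 0.64 × (-1.4) = -0.896 pp.
Share of growth = -0.896 / 2.8 × 100 = -32%.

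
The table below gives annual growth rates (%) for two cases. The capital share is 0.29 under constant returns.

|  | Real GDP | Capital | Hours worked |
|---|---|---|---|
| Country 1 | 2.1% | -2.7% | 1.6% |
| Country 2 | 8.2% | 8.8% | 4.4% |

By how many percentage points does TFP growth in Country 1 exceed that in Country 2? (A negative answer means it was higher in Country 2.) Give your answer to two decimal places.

-0.78 percentage points

Labor's share = 1 − 0.29 = 0.71.
Country 1: TFP = 2.1 + 0.783 − 1.136 = 1.747%.
Country 2: TFP = 8.2 − 2.552 − 3.124 = 2.524%.
Difference = 1.747 − (2.524) = -0.777 pp.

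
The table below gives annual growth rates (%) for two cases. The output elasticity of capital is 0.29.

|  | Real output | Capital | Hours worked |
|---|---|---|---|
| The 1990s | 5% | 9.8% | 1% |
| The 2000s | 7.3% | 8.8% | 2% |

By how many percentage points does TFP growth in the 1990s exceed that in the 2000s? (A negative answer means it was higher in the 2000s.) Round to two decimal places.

-1.88 percentage points

Labor's share = 1 − 0.29 = 0.71.
The 1990s: TFP = 5 − 2.842 − 0.71 = 1.448%.
The 2000s: TFP = 7.3 − 2.552 − 1.42 = 3.328%.
Difference = 1.448 − (3.328) = -1.88 pp.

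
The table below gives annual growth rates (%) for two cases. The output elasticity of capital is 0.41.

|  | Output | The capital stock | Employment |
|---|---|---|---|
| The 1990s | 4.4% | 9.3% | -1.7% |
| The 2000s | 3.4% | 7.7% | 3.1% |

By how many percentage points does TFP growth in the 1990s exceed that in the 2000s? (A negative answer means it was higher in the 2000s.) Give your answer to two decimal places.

Labor's share = 1 − 0.41 = 0.59.
The 1990s: TFP = 4.4 − 3.813 + 1.003 = 1.59%.
The 2000s: TFP = 3.4 − 3.157 − 1.829 = -1.586%.
Difference = 1.59 − (-1.586) = 3.176 pp.

3.18 percentage points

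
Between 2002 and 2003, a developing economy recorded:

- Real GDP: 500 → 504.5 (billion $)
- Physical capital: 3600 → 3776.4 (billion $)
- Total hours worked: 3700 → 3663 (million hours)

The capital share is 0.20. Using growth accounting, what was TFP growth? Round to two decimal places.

Real GDP growth = (504.5 − 500) / 500 = 0.9%.
Physical capital growth = (3776.4 − 3600) / 3600 = 4.9%.
Total hours worked growth = (3663 − 3700) / 3700 = -1%.
Labor's share = 1 − 0.2 = 0.8.
Physical capital: 0.2 × 4.9 = 0.98 pp.
Total hours worked: 0.8 × (-1) = -0.8 pp.
TFP growth = 0.9 − 0.18 = 0.72%.

TFP grew 0.72%.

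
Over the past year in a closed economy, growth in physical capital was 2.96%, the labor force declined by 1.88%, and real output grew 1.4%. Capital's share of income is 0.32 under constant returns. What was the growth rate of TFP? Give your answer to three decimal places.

Labor's share = 1 − 0.32 = 0.68.
Physical capital: 0.32 × 2.96 = 0.9472 pp.
The labor force: 0.68 × (-1.88) = -1.2784 pp.
TFP growth = 1.4 + 0.3312 = 1.7312%.

1.731%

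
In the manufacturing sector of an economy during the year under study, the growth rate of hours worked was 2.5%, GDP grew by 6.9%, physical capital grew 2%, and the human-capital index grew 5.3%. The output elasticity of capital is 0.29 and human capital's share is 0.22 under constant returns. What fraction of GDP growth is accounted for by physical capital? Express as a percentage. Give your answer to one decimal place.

Physical capital accounted for 8.4% of growth.

Physical capital contributed 0.29 × 2 = 0.58 pp.
Share of growth = 0.58 / 6.9 × 100 = 8.406%.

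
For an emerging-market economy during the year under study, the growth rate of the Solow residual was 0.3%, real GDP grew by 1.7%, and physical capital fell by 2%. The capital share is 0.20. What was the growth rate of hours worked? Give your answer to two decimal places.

Labor's share = 1 − 0.2 = 0.8.
gY = gA + 0.2×(-2) + 0.8×g.
0.8×g = 1.7 − 0.3 + 0.4 = 1.8.
g = 1.8 / 0.8 = 2.25%.

Hours worked grew 2.25%.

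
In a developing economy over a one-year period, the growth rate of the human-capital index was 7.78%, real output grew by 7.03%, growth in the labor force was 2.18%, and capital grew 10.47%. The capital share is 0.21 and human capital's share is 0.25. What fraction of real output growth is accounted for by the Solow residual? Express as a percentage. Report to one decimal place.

The Solow residual accounted for 24.3% of growth.

Labor's share = 1 − 0.21 − 0.25 = 0.54.
Capital: 0.21 × 10.47 = 2.1987 pp.
The human-capital index: 0.25 × 7.78 = 1.945 pp.
The labor force: 0.54 × 2.18 = 1.1772 pp.
TFP growth = 7.03 − 5.3209 = 1.7091%.
TFP share of growth = 1.7091 / 7.03 × 100 = 24.312%.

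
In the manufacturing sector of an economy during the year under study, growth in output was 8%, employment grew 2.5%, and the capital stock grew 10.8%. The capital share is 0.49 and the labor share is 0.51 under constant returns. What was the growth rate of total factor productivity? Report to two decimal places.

Labor's share = 1 − 0.49 = 0.51.
The capital stock: 0.49 × 10.8 = 5.292 pp.
Employment: 0.51 × 2.5 = 1.275 pp.
TFP growth = 8 − 6.567 = 1.433%.

1.43%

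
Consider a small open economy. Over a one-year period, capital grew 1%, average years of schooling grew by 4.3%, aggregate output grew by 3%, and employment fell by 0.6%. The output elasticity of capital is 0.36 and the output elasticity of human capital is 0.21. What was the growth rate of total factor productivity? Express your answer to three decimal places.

Labor's share = 1 − 0.36 − 0.21 = 0.43.
Capital: 0.36 × 1 = 0.36 pp.
Average years of schooling: 0.21 × 4.3 = 0.903 pp.
Employment: 0.43 × (-0.6) = -0.258 pp.
TFP growth = 3 − 1.005 = 1.995%.

1.995%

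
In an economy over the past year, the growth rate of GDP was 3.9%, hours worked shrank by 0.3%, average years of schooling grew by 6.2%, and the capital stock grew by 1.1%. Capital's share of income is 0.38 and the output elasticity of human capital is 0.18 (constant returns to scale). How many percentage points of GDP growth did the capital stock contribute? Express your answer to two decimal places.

Contribution = share × growth = 0.38 × 1.1 = 0.418 pp.

0.42 pp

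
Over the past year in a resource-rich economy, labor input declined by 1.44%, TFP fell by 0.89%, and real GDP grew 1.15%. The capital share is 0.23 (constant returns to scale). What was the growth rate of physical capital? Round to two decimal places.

13.69%

Labor's share = 1 − 0.23 = 0.77.
gY = gA + 0.77×(-1.44) + 0.23×g.
0.23×g = 1.15 + 0.89 + 1.1088 = 3.1488.
g = 3.1488 / 0.23 = 13.6904%.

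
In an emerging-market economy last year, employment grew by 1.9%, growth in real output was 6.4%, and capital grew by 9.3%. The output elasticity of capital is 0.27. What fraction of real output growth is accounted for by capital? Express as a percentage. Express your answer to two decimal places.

Capital contributed 0.27 × 9.3 = 2.511 pp.
Share of growth = 2.511 / 6.4 × 100 = 39.2344%.

Capital accounted for 39.23% of growth.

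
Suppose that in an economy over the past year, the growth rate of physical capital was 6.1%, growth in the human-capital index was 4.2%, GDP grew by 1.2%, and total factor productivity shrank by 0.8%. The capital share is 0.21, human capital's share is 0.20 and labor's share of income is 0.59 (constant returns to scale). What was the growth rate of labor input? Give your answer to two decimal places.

-0.21%

Labor's share = 1 − 0.21 − 0.2 = 0.59.
gY = gA + 0.21×6.1 + 0.2×4.2 + 0.59×g.
0.59×g = 1.2 + 0.8 − 2.121 = -0.121.
g = -0.121 / 0.59 = -0.2051%.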